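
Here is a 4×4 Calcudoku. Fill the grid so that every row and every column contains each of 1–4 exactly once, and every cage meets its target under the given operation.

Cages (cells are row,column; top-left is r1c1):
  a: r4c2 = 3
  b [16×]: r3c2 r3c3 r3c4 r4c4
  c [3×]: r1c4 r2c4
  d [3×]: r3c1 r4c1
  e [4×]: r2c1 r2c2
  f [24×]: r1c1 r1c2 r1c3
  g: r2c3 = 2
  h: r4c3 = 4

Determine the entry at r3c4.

4

Cage g is given; hence r2c3 = 2.
Cage a is a single given cell; hence r4c2 = 3.
Cage h is given, which forces r4c3 = 4.
The 4 cells of cage b must have product 16, which forces r4c4 = 2.
Column 3 already has 4, leaving r1c3 = 3.
3 is placed in row 1, leaving r1c4 = 1.
Column 4 now contains 1; hence r2c4 = 3.
Cage d needs two cells with product 3, so r3c1 = 3.
The 4 cells of cage b must have product 16, which forces r3c2 = 2.
Column 3 already has 4, which forces r3c3 = 1.
Cage b needs product 16, which forces r3c4 = 4.
Row 4 now contains 3; hence r4c1 = 1.
Cage f needs product 24, so r1c1 = 2.
2 is placed in column 2, so r1c2 = 4.
1 is placed in column 1, so r2c1 = 4.
The two cells of cage e must have product 4; hence r2c2 = 1.
The full grid is 2 4 3 1 / 4 1 2 3 / 3 2 1 4 / 1 3 4 2.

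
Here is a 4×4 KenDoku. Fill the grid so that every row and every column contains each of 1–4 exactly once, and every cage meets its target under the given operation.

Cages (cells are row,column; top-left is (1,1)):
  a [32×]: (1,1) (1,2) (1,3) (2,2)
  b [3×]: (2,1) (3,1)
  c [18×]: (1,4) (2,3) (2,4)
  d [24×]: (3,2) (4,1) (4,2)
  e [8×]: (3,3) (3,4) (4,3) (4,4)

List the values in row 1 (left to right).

2 1 4 3

Cage c needs product 18; hence (1,4) = 3.
The 4 cells of cage a must have product 32; hence (2,2) = 4.
Cage c has product 18; hence (2,3) = 3.
Cage c has product 18, which forces (2,4) = 2.
Row 2 now contains 3, leaving (2,1) = 1.
Cage b needs two cells with product 3, so (3,1) = 3.
Row 3 already has 3, leaving (3,2) = 2.
Row 3 now contains 2, leaving (3,3) = 1.
1 is placed in row 3; hence (3,4) = 4.
Cage d has product 24; hence (4,1) = 4.
Column 2 now contains 2, leaving (4,2) = 3.
1 is placed in column 3; hence (4,3) = 2.
Column 4 now contains 4, so (4,4) = 1.
Column 1 now contains 4, so (1,1) = 2.
Column 2 now contains 2; hence (1,2) = 1.
2 is placed in column 3; hence (1,3) = 4.
The full grid is 2 1 4 3 / 1 4 3 2 / 3 2 1 4 / 4 3 2 1.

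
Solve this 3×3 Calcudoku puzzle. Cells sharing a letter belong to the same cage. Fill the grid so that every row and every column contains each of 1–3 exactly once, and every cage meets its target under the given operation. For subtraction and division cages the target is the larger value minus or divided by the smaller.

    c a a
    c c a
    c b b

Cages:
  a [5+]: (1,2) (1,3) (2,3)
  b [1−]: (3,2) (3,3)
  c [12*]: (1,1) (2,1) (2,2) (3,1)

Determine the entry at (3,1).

1

Cage c needs product 12, which forces (2,2) = 2.
2 is placed in row 2, leaving (2,3) = 1.
2 is placed in column 2, which forces (1,2) = 1.
Column 3 now contains 1; hence (1,3) = 3.
Row 2 already has 1; hence (2,1) = 3.
1 is placed in column 2, leaving (3,2) = 3.
Cage b's pair has difference 1, leaving (3,3) = 2.
Row 1 now contains 1, leaving (1,1) = 2.
2 is placed in row 3; hence (3,1) = 1.
Filled in: 2 1 3 / 3 2 1 / 1 3 2.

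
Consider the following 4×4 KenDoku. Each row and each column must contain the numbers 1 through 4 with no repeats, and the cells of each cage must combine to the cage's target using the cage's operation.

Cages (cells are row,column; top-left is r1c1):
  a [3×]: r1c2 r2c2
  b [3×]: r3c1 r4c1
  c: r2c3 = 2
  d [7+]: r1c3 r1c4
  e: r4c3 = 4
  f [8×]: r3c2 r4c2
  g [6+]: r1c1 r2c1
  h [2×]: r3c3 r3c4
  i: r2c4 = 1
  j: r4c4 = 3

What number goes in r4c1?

1

Cage c is given; hence r2c3 = 2.
I is a freebie; hence r2c4 = 1.
2 is placed in column 3, which forces r3c3 = 1.
Column 4 now contains 1, which forces r3c4 = 2.
Cage e is given; hence r4c3 = 4.
Cage j is a single given cell; hence r4c4 = 3.
The two cells of cage g must have sum 6, leaving r1c1 = 2.
The two cells of cage a must have product 3, which forces r1c2 = 1.
4 is placed in column 3, leaving r1c3 = 3.
3 is placed in column 4, leaving r1c4 = 4.
Row 2 already has 2, leaving r2c1 = 4.
Row 2 already has 1; hence r2c2 = 3.
Row 3 now contains 1; hence r3c1 = 3.
Row 3 already has 2, leaving r3c2 = 4.
Row 4 now contains 3, which forces r4c1 = 1.
Row 4 already has 4; hence r4c2 = 2.
The full grid is 2 1 3 4 / 4 3 2 1 / 3 4 1 2 / 1 2 4 3.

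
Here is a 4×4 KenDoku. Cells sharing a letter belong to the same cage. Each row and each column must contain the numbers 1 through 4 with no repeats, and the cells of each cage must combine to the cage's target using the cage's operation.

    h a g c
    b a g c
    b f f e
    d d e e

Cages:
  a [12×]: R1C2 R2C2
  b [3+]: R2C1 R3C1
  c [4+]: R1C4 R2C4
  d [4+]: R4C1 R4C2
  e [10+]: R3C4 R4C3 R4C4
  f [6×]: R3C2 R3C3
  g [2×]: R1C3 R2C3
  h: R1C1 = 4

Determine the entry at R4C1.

H is a freebie, leaving R1C1 = 4.
Row 1 now contains 4, so R1C2 = 3.
3 is placed in row 1, leaving R1C4 = 1.
Column 2 already has 3, which forces R2C2 = 4.
Column 4 already has 1, leaving R2C4 = 3.
Column 2 already has 3, so R3C2 = 2.
2 is placed in row 3, so R3C3 = 3.
3 is placed in column 4; hence R3C4 = 4.
Column 2 already has 3; hence R4C2 = 1.
Column 3 now contains 3; hence R4C3 = 4.
Column 4 already has 4; hence R4C4 = 2.
Row 1 already has 1, leaving R1C3 = 2.
The two cells of cage b must have sum 3; hence R2C1 = 2.
Cage g's pair has product 2; hence R2C3 = 1.
2 is placed in row 3, which forces R3C1 = 1.
Row 4 already has 1, so R4C1 = 3.
Filled in: 4 3 2 1 / 2 4 1 3 / 1 2 3 4 / 3 1 4 2.

3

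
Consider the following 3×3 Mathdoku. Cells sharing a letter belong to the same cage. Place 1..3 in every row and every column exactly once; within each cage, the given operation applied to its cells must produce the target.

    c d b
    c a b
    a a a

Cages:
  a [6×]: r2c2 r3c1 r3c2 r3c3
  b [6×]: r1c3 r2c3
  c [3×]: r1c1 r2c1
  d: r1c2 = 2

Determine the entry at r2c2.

Cage d is a single given cell, leaving r1c2 = 2.
Row 1 already has 2, leaving r1c3 = 3.
Cage a needs product 6; hence r2c2 = 1.
Column 3 already has 3, which forces r2c3 = 2.
2 is placed in column 2, so r3c2 = 3.
Column 3 already has 2; hence r3c3 = 1.
Row 1 already has 3, which forces r1c1 = 1.
Row 2 already has 1, leaving r2c1 = 3.
Row 3 already has 1, so r3c1 = 2.
The full grid is 1 2 3 / 3 1 2 / 2 3 1.

1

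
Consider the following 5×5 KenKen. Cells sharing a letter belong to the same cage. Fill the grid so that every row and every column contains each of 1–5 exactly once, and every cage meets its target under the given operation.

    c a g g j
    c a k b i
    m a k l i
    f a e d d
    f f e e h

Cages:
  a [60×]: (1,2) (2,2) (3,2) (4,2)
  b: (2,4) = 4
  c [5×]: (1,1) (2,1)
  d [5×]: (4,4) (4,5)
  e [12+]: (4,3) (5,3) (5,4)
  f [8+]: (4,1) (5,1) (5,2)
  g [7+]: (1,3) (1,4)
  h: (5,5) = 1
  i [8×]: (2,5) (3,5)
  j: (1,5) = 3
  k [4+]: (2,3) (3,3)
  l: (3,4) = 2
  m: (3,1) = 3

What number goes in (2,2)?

1

J is a freebie, so (1,5) = 3.
Cage b is a single given cell, leaving (2,4) = 4.
Row 2 now contains 4, so (2,5) = 2.
Cage m is a single given cell, leaving (3,1) = 3.
Row 3 already has 3, leaving (3,3) = 1.
L is a freebie, leaving (3,4) = 2.
2 is placed in column 5, so (3,5) = 4.
Cage h is given; hence (5,5) = 1.
Cage g needs two cells with sum 7, leaving (1,3) = 2.
Column 4 already has 2, so (1,4) = 5.
Column 3 now contains 1; hence (2,3) = 3.
Row 3 already has 4; hence (3,2) = 5.
Cage d needs two cells with product 5, leaving (4,4) = 1.
1 is placed in column 5, leaving (4,5) = 5.
Column 4 already has 5, which forces (5,4) = 3.
Row 1 now contains 5; hence (1,1) = 1.
The 4 cells of cage a must have product 60, leaving (1,2) = 4.
The two cells of cage c must have product 5; hence (2,1) = 5.
Row 2 already has 3; hence (2,2) = 1.
Row 4 already has 1, so (4,1) = 2.
Cage a has product 60, which forces (4,2) = 3.
5 is placed in row 4; hence (4,3) = 4.
Cage f needs sum 8; hence (5,1) = 4.
Row 5 already has 3; hence (5,2) = 2.
Cage e needs sum 12, so (5,3) = 5.
Filled in: 1 4 2 5 3 / 5 1 3 4 2 / 3 5 1 2 4 / 2 3 4 1 5 / 4 2 5 3 1.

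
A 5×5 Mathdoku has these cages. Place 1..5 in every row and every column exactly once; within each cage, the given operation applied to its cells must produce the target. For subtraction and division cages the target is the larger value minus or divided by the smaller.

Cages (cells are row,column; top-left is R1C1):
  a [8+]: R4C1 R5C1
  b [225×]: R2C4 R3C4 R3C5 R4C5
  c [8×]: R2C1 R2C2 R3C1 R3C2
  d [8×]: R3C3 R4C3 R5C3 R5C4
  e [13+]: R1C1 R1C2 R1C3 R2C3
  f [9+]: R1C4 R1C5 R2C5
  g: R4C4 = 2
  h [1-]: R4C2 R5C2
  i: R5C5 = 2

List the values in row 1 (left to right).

2 3 5 4 1

G is a freebie, leaving R4C4 = 2.
Cage d needs product 8, so R5C4 = 1.
Cage i is given; hence R5C5 = 2.
The 4 cells of cage d must have product 8, leaving R3C3 = 2.
Cage d has product 8, leaving R4C3 = 1.
Row 5 already has 2, which forces R5C3 = 4.
The two cells of cage h must have difference 1, leaving R4C2 = 4.
Cage c needs product 8, which forces R2C1 = 1.
Cage c has product 8; hence R2C2 = 2.
The 4 cells of cage c must have product 8, leaving R3C1 = 4.
Column 2 now contains 4, which forces R3C2 = 1.
The 4 cells of cage e must have sum 13, so R1C1 = 2.
Column 2 now contains 1, which forces R1C2 = 3.
The 4 cells of cage e must have sum 13, leaving R1C3 = 5.
Row 1 now contains 5, which forces R1C4 = 4.
The 3 cells of cage f must have sum 9, which forces R1C5 = 1.
Cage e needs sum 13; hence R2C3 = 3.
Row 2 already has 3, leaving R2C4 = 5.
5 is placed in row 2, which forces R2C5 = 4.
Column 4 already has 5, leaving R3C4 = 3.
Row 3 already has 3, so R3C5 = 5.
Column 5 now contains 5, leaving R4C5 = 3.
Column 2 now contains 3; hence R5C2 = 5.
Row 4 already has 3, leaving R4C1 = 5.
Row 5 now contains 5; hence R5C1 = 3.
Completed grid: 2 3 5 4 1 / 1 2 3 5 4 / 4 1 2 3 5 / 5 4 1 2 3 / 3 5 4 1 2.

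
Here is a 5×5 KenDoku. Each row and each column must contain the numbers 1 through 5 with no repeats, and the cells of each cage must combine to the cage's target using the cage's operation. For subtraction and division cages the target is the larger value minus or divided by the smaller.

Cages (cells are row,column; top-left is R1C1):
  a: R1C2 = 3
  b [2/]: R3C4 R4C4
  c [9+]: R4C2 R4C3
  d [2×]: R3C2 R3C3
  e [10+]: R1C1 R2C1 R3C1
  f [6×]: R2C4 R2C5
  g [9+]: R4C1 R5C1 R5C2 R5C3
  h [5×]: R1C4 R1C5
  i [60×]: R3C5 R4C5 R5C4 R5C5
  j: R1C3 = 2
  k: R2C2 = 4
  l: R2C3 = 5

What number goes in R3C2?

2

Cage a is a single given cell, which forces R1C2 = 3.
J is a freebie, so R1C3 = 2.
Cage k is a single given cell, which forces R2C2 = 4.
Cage l is a single given cell, leaving R2C3 = 5.
2 is placed in column 3, so R3C3 = 1.
Column 2 now contains 4; hence R4C2 = 5.
Column 3 now contains 5, so R4C3 = 4.
4 is placed in column 3, so R5C3 = 3.
Row 3 already has 1, so R3C2 = 2.
2 is placed in row 3, so R3C4 = 4.
Column 2 now contains 2, so R5C2 = 1.
The 4 cells of cage i must have product 60, leaving R3C5 = 3.
The two cells of cage b must have quotient 2; hence R4C4 = 2.
Row 4 already has 2; hence R4C5 = 1.
Column 4 now contains 2, leaving R5C4 = 5.
Row 5 already has 5, leaving R5C5 = 4.
Cage e needs sum 10; hence R1C1 = 4.
Column 4 already has 5; hence R1C4 = 1.
Column 5 already has 1; hence R1C5 = 5.
The 3 cells of cage e must have sum 10, leaving R2C1 = 1.
Column 4 now contains 2, so R2C4 = 3.
Column 5 already has 3; hence R2C5 = 2.
Row 3 already has 3; hence R3C1 = 5.
Row 4 now contains 1, which forces R4C1 = 3.
Row 5 now contains 4; hence R5C1 = 2.
Completed grid: 4 3 2 1 5 / 1 4 5 3 2 / 5 2 1 4 3 / 3 5 4 2 1 / 2 1 3 5 4.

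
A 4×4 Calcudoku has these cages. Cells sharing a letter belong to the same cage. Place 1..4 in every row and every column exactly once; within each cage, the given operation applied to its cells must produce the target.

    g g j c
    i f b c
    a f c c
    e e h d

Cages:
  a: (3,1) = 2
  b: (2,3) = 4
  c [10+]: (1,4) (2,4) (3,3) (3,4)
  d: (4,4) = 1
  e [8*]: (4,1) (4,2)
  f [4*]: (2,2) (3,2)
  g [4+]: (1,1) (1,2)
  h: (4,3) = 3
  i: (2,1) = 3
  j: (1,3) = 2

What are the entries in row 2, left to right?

3 1 4 2

Cage j is given, leaving (1,3) = 2.
Cage i is given; hence (2,1) = 3.
B is a freebie, so (2,3) = 4.
A is a freebie; hence (3,1) = 2.
2 is placed in column 1, so (4,1) = 4.
Row 4 now contains 4, which forces (4,2) = 2.
H is a freebie, leaving (4,3) = 3.
Cage d is given, which forces (4,4) = 1.
Column 1 now contains 3, leaving (1,1) = 1.
The two cells of cage g must have sum 4, so (1,2) = 3.
3 is placed in row 1, so (1,4) = 4.
Row 2 now contains 4; hence (2,2) = 1.
Column 4 now contains 1; hence (2,4) = 2.
Cage f needs two cells with product 4, so (3,2) = 4.
Column 3 already has 3, leaving (3,3) = 1.
Column 4 now contains 4, so (3,4) = 3.
Completed grid: 1 3 2 4 / 3 1 4 2 / 2 4 1 3 / 4 2 3 1.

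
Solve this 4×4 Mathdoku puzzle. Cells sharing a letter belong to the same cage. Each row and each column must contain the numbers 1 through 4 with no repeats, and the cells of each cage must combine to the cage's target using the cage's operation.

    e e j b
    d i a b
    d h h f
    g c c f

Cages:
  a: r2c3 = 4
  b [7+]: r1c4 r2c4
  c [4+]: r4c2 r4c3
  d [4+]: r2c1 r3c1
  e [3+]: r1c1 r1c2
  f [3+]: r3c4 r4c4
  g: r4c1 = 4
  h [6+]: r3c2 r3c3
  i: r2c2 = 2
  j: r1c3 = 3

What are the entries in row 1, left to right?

Cage j is a single given cell, so r1c3 = 3.
3 is placed in row 1; hence r1c4 = 4.
Cage i is given, which forces r2c2 = 2.
A is a freebie, which forces r2c3 = 4.
Column 4 now contains 4; hence r2c4 = 3.
Column 2 now contains 2, so r3c2 = 4.
Column 3 already has 4, leaving r3c3 = 2.
Row 3 already has 2, which forces r3c4 = 1.
Cage g is given, so r4c1 = 4.
3 is placed in column 3, so r4c3 = 1.
1 is placed in column 4, leaving r4c4 = 2.
The two cells of cage e must have sum 3, which forces r1c1 = 2.
Column 2 now contains 2; hence r1c2 = 1.
Row 2 already has 3; hence r2c1 = 1.
Row 3 now contains 1, which forces r3c1 = 3.
Row 4 already has 1, so r4c2 = 3.
Completed grid: 2 1 3 4 / 1 2 4 3 / 3 4 2 1 / 4 3 1 2.

2 1 3 4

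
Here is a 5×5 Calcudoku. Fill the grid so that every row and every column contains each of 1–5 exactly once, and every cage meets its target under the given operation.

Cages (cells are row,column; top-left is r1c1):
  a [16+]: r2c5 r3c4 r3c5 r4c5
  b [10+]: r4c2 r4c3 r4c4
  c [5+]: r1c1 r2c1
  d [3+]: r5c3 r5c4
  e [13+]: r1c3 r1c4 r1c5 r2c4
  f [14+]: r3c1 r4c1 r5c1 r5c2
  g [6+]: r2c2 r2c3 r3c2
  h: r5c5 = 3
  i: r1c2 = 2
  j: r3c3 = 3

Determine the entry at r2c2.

Cage i is a single given cell, leaving r1c2 = 2.
Cage j is given, so r3c3 = 3.
Cage h is a single given cell, leaving r5c5 = 3.
3 is placed in row 3, leaving r3c2 = 1.
Cage a has sum 16, which forces r3c4 = 5.
Row 2 needs a 5, and only r2c5 is open for it.
Cage e needs sum 13, which forces r1c3 = 5.
Cage b has sum 10; hence r4c2 = 5.
Column 2 now contains 5, so r5c2 = 4.
4 is placed in column 2, leaving r2c2 = 3.
Cage g needs sum 6, leaving r2c3 = 2.
Cage f has sum 14, so r5c1 = 5.
Column 3 already has 2, which forces r5c3 = 1.
Row 5 already has 1, so r5c4 = 2.
Cage e has sum 13, leaving r1c4 = 3.
Column 3 now contains 1, leaving r4c3 = 4.
The 3 cells of cage b must have sum 10; hence r4c4 = 1.
Row 4 already has 4, so r4c5 = 2.
Cage e needs sum 13, so r1c5 = 1.
Column 4 now contains 1; hence r2c4 = 4.
Cage f needs sum 14, leaving r3c1 = 2.
Column 5 already has 2, leaving r3c5 = 4.
Row 4 already has 1, leaving r4c1 = 3.
Row 1 already has 1, leaving r1c1 = 4.
Row 2 now contains 4, which forces r2c1 = 1.
The full grid is 4 2 5 3 1 / 1 3 2 4 5 / 2 1 3 5 4 / 3 5 4 1 2 / 5 4 1 2 3.

3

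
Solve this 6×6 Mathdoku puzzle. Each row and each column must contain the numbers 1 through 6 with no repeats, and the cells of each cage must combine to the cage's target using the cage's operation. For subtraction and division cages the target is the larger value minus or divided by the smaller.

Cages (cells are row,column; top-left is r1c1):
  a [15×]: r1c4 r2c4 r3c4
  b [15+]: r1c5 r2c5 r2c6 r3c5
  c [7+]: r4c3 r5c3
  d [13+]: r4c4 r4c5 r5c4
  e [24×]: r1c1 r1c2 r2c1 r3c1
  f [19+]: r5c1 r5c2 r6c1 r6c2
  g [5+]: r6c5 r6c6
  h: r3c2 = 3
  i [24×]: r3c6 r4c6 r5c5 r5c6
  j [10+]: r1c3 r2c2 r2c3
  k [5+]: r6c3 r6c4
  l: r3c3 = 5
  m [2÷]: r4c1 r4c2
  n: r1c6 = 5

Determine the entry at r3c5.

2

N is a freebie, which forces r1c6 = 5.
Cage h is given, which forces r3c2 = 3.
Cage l is given, leaving r3c3 = 5.
Row 3 already has 5, so r3c4 = 1.
Column 4 already has 1, so r1c4 = 3.
The 3 cells of cage a must have product 15, so r2c4 = 5.
The only place for 5 in row 4 is r4c5.
In column 4, 4 can only go at r6c4, so r6c4 = 4.
Cage k needs two cells with sum 5, so r6c3 = 1.
Row 5 needs a 5, and only r5c2 is open for it.
Cage f needs sum 19; hence r5c1 = 3.
Row 5 now contains 3, leaving r5c3 = 4.
Cage f has sum 19; hence r6c1 = 5.
5 is placed in column 2, leaving r6c2 = 6.
Column 3 now contains 4, leaving r4c3 = 3.
Cage j needs sum 10; hence r1c3 = 2.
The 3 cells of cage j must have sum 10, leaving r2c2 = 2.
Column 3 already has 3, so r2c3 = 6.
Row 1 already has 2, leaving r1c2 = 1.
Row 2 now contains 6, so r2c1 = 1.
The two cells of cage m must have quotient 2, which forces r4c1 = 2.
Column 2 now contains 1, which forces r4c2 = 4.
Row 4 now contains 2, leaving r4c4 = 6.
6 is placed in row 4, which forces r4c6 = 1.
Column 4 now contains 6, leaving r5c4 = 2.
2 is placed in row 5, leaving r5c5 = 1.
Column 6 already has 1, which forces r5c6 = 6.
The 4 cells of cage b must have sum 15; hence r1c5 = 6.
Cage b has sum 15; hence r3c5 = 2.
Cage i has product 24; hence r3c6 = 4.
Column 5 now contains 2; hence r6c5 = 3.
Row 6 now contains 3; hence r6c6 = 2.
Row 1 now contains 6, leaving r1c1 = 4.
Column 5 now contains 3; hence r2c5 = 4.
4 is placed in column 6; hence r2c6 = 3.
Row 3 already has 4, leaving r3c1 = 6.
The full grid is 4 1 2 3 6 5 / 1 2 6 5 4 3 / 6 3 5 1 2 4 / 2 4 3 6 5 1 / 3 5 4 2 1 6 / 5 6 1 4 3 2.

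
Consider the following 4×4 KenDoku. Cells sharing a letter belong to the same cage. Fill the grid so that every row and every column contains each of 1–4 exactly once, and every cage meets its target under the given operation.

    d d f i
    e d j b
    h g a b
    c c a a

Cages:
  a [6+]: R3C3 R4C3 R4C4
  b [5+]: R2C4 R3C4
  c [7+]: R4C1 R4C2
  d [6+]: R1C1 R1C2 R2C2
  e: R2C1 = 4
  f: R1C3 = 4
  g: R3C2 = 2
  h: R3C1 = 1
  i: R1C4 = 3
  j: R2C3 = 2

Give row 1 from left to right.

2 1 4 3

Cage f is a single given cell, which forces R1C3 = 4.
Cage i is given, leaving R1C4 = 3.
Cage e is a single given cell, so R2C1 = 4.
J is a freebie, leaving R2C3 = 2.
2 is placed in row 2, so R2C4 = 1.
Cage h is given, leaving R3C1 = 1.
G is a freebie, leaving R3C2 = 2.
Row 3 already has 1, which forces R3C3 = 3.
Row 3 now contains 2, leaving R3C4 = 4.
4 is placed in column 1, so R4C1 = 3.
3 is placed in row 4; hence R4C2 = 4.
Column 3 already has 3; hence R4C3 = 1.
1 is placed in column 4; hence R4C4 = 2.
Column 1 already has 1, so R1C1 = 2.
Column 2 now contains 2, which forces R1C2 = 1.
Row 2 now contains 1, so R2C2 = 3.
The full grid is 2 1 4 3 / 4 3 2 1 / 1 2 3 4 / 3 4 1 2.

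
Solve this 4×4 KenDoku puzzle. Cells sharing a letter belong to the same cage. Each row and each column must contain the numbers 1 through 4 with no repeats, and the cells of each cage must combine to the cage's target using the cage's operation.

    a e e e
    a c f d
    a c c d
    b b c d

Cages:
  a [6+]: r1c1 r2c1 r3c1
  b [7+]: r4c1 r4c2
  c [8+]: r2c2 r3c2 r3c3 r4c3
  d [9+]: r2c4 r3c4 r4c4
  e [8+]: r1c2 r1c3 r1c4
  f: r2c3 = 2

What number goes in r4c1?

Cage f is given, so r2c3 = 2.
Row 1 needs a 2, and only r1c1 is open for it.
The only place for 4 in row 2 is r2c4.
The only place for 4 in row 3 is r3c3.
Cage e has sum 8, leaving r1c2 = 4.
The 4 cells of cage c must have sum 8, leaving r2c2 = 1.
The 4 cells of cage c must have sum 8, which forces r3c2 = 2.
2 is placed in row 3, which forces r3c4 = 3.
Column 2 now contains 4, leaving r4c2 = 3.
The 4 cells of cage c must have sum 8, which forces r4c3 = 1.
Column 4 already has 3, which forces r4c4 = 2.
1 is placed in column 3, so r1c3 = 3.
Column 4 already has 3, which forces r1c4 = 1.
1 is placed in row 2; hence r2c1 = 3.
Row 3 now contains 3, which forces r3c1 = 1.
Row 4 already has 3, leaving r4c1 = 4.
The full grid is 2 4 3 1 / 3 1 2 4 / 1 2 4 3 / 4 3 1 2.

4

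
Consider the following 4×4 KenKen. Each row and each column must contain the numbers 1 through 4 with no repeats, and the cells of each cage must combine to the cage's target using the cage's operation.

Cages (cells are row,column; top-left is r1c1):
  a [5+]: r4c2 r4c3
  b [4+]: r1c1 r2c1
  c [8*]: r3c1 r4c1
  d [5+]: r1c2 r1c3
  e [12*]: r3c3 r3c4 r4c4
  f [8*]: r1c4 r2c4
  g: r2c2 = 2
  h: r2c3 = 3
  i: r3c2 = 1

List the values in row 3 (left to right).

Cage g is given, so r2c2 = 2.
Cage h is given, so r2c3 = 3.
2 is placed in row 2, so r2c4 = 4.
Cage i is a single given cell, so r3c2 = 1.
1 is placed in row 3, which forces r3c4 = 3.
Cage b needs two cells with sum 4, leaving r1c1 = 3.
3 is placed in row 1, which forces r1c2 = 4.
4 is placed in column 4, which forces r1c4 = 2.
Row 2 now contains 3, leaving r2c1 = 1.
Column 2 now contains 4, which forces r4c2 = 3.
Column 4 now contains 2; hence r4c4 = 1.
2 is placed in row 1; hence r1c3 = 1.
Cage e has product 12, so r3c3 = 4.
Row 4 already has 1; hence r4c3 = 2.
Row 3 now contains 4, which forces r3c1 = 2.
Row 4 already has 2, which forces r4c1 = 4.
The full grid is 3 4 1 2 / 1 2 3 4 / 2 1 4 3 / 4 3 2 1.

2 1 4 3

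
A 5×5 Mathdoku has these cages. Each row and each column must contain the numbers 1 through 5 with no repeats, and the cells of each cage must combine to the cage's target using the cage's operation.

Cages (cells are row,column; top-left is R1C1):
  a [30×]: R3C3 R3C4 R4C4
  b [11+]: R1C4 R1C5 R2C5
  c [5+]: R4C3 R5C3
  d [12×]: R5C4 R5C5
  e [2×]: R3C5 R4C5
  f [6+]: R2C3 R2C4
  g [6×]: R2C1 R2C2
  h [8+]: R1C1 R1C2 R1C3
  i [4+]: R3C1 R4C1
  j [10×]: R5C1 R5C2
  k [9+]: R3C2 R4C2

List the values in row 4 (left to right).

1 5 4 3 2

The only place for 4 in row 3 is R3C2.
Column 2 now contains 4, leaving R4C2 = 5.
Column 2 already has 5; hence R5C2 = 2.
Cage g needs two cells with product 6, leaving R2C1 = 2.
Column 2 already has 2, so R2C2 = 3.
Row 5 already has 2, leaving R5C1 = 5.
Column 2 now contains 3, leaving R1C2 = 1.
Row 2 needs a 4, and only R2C5 is open for it.
Cage d needs two cells with product 12, leaving R5C4 = 4.
4 is placed in column 5, leaving R5C5 = 3.
Cage c's pair has sum 5; hence R4C3 = 4.
3 is placed in row 5, which forces R5C3 = 1.
Cage h needs sum 8, which forces R1C1 = 4.
Column 3 now contains 4, so R1C3 = 3.
Column 3 now contains 1, which forces R2C3 = 5.
Cage f's pair has sum 6, so R2C4 = 1.
5 is placed in column 3, leaving R3C3 = 2.
Row 3 now contains 2, leaving R3C5 = 1.
Column 5 already has 1; hence R4C5 = 2.
Cage b needs sum 11, which forces R1C4 = 2.
2 is placed in column 5, leaving R1C5 = 5.
Row 3 now contains 1, leaving R3C1 = 3.
Cage a has product 30, leaving R3C4 = 5.
The two cells of cage i must have sum 4, which forces R4C1 = 1.
Row 4 already has 2, so R4C4 = 3.
Filled in: 4 1 3 2 5 / 2 3 5 1 4 / 3 4 2 5 1 / 1 5 4 3 2 / 5 2 1 4 3.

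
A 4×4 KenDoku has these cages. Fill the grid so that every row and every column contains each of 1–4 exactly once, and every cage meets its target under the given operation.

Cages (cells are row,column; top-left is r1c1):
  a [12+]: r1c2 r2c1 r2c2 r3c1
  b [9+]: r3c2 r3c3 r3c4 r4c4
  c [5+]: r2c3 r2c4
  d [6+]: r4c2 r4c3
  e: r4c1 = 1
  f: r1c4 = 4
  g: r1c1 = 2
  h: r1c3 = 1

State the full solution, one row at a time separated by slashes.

2 3 1 4 / 3 2 4 1 / 4 1 3 2 / 1 4 2 3

Cage g is a single given cell, leaving r1c1 = 2.
Cage h is given, so r1c3 = 1.
F is a freebie; hence r1c4 = 4.
Cage e is given; hence r4c1 = 1.
4 is placed in row 1, which forces r1c2 = 3.
Cage a needs sum 12, so r2c2 = 2.
2 is placed in column 2, leaving r4c2 = 4.
Row 4 now contains 4, which forces r4c3 = 2.
Row 4 already has 2, leaving r4c4 = 3.
The two cells of cage c must have sum 5, leaving r2c3 = 4.
Column 4 now contains 3; hence r2c4 = 1.
Column 2 now contains 4, leaving r3c2 = 1.
Cage b needs sum 9, which forces r3c3 = 3.
The 4 cells of cage b must have sum 9, leaving r3c4 = 2.
4 is placed in row 2, leaving r2c1 = 3.
Row 3 already has 3, so r3c1 = 4.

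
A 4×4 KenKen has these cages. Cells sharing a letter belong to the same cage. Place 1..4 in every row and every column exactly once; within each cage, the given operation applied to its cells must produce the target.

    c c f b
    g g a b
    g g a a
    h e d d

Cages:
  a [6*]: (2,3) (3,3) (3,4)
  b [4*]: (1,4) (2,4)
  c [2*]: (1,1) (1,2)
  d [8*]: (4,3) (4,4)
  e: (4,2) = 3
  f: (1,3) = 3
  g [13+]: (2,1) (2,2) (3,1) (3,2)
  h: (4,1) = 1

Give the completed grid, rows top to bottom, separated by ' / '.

2 1 3 4 / 3 4 2 1 / 4 2 1 3 / 1 3 4 2

Cage f is given, so (1,3) = 3.
H is a freebie, leaving (4,1) = 1.
Cage e is a single given cell, so (4,2) = 3.
1 is placed in column 1, which forces (1,1) = 2.
The two cells of cage c must have product 2, which forces (1,2) = 1.
1 is placed in row 1, which forces (1,4) = 4.
4 is placed in column 4, so (2,4) = 1.
Cage a has product 6; hence (3,4) = 3.
4 is placed in column 4, so (4,4) = 2.
Cage g needs sum 13, so (2,1) = 3.
Cage g has sum 13, which forces (2,2) = 4.
1 is placed in row 2; hence (2,3) = 2.
Row 3 now contains 3, leaving (3,1) = 4.
The 4 cells of cage g must have sum 13, leaving (3,2) = 2.
The 3 cells of cage a must have product 6, which forces (3,3) = 1.
Row 4 now contains 2, so (4,3) = 4.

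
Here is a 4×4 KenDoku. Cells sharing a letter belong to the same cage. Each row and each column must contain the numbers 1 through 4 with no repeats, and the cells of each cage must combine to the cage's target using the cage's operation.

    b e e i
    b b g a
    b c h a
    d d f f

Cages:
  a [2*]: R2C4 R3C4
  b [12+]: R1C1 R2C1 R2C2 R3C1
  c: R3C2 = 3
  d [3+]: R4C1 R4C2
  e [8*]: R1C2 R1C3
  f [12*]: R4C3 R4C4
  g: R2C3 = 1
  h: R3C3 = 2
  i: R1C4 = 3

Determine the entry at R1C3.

Cage i is a single given cell, leaving R1C4 = 3.
Cage g is given, which forces R2C3 = 1.
1 is placed in row 2, so R2C4 = 2.
C is a freebie, leaving R3C2 = 3.
H is a freebie, leaving R3C3 = 2.
2 is placed in column 4, leaving R3C4 = 1.
Column 4 now contains 3; hence R4C4 = 4.
Cage b needs sum 12; hence R1C1 = 1.
Cage e's pair has product 8, so R1C2 = 2.
Column 3 now contains 2; hence R1C3 = 4.
The 4 cells of cage b must have sum 12, leaving R2C1 = 3.
Column 2 already has 3, leaving R2C2 = 4.
1 is placed in row 3, which forces R3C1 = 4.
Column 1 now contains 1, so R4C1 = 2.
Column 2 now contains 2, so R4C2 = 1.
Row 4 now contains 4; hence R4C3 = 3.
The full grid is 1 2 4 3 / 3 4 1 2 / 4 3 2 1 / 2 1 3 4.

4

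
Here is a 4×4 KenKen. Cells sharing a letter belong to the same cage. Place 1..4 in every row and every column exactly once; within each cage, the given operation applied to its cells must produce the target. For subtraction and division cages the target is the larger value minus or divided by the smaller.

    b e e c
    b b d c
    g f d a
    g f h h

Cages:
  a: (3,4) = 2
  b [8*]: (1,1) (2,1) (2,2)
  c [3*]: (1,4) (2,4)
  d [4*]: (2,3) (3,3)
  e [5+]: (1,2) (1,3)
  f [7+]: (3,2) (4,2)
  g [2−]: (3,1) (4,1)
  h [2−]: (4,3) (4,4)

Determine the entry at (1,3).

3

Cage a is given, leaving (3,4) = 2.
Row 2 needs a 3, and only (2,4) is open for it.
Column 4 already has 3, leaving (1,4) = 1.
1 is placed in column 4; hence (4,4) = 4.
The two cells of cage f must have sum 7, which forces (3,2) = 4.
4 is placed in row 3; hence (3,3) = 1.
4 is placed in row 4, which forces (4,2) = 3.
Cage h needs two cells with difference 2, leaving (4,3) = 2.
3 is placed in column 2; hence (1,2) = 2.
Column 3 already has 2, so (1,3) = 3.
Column 2 already has 2, so (2,2) = 1.
1 is placed in column 3, so (2,3) = 4.
Row 3 now contains 1; hence (3,1) = 3.
Row 4 already has 2; hence (4,1) = 1.
Row 1 now contains 2, which forces (1,1) = 4.
Row 2 now contains 4, leaving (2,1) = 2.
Filled in: 4 2 3 1 / 2 1 4 3 / 3 4 1 2 / 1 3 2 4.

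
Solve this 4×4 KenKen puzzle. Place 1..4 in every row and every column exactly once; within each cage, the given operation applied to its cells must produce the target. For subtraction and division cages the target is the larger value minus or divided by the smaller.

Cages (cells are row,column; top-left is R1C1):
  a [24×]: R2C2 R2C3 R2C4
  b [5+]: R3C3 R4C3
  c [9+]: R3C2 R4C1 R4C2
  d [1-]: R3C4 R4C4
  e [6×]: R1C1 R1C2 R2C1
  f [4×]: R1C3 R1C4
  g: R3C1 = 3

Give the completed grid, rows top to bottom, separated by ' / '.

Cage g is given, which forces R3C1 = 3.
Cage e needs product 6, leaving R1C2 = 3.
3 is placed in column 2; hence R4C2 = 1.
The 3 cells of cage c must have sum 9, so R3C2 = 4.
The 3 cells of cage c must have sum 9, which forces R4C1 = 4.
Row 4 already has 4, so R4C3 = 3.
Row 4 already has 3, leaving R4C4 = 2.
Column 2 now contains 4; hence R2C2 = 2.
Cage a has product 24, leaving R2C3 = 4.
Cage a has product 24, leaving R2C4 = 3.
The two cells of cage b must have sum 5, which forces R3C3 = 2.
2 is placed in column 4, so R3C4 = 1.
The 3 cells of cage e must have product 6; hence R1C1 = 2.
Column 3 already has 4, leaving R1C3 = 1.
Column 4 now contains 1, which forces R1C4 = 4.
2 is placed in row 2; hence R2C1 = 1.

2 3 1 4 / 1 2 4 3 / 3 4 2 1 / 4 1 3 2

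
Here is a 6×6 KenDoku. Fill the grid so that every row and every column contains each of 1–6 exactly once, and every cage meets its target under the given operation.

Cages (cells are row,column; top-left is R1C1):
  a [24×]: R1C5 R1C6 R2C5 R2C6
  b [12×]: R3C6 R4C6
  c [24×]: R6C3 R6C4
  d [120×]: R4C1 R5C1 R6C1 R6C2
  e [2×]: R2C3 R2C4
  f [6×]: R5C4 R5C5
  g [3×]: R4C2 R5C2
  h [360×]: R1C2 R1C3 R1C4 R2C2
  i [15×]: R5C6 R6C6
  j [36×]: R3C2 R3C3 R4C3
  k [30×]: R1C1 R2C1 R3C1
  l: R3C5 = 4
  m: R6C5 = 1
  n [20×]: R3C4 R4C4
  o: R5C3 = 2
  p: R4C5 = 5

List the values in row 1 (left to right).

Cage l is a single given cell, so R3C5 = 4.
P is a freebie, leaving R4C5 = 5.
O is a freebie, so R5C3 = 2.
Cage m is a single given cell; hence R6C5 = 1.
Column 3 already has 2; hence R2C3 = 1.
The two cells of cage e must have product 2, leaving R2C4 = 2.
Row 2 already has 2; hence R2C6 = 4.
Row 3 already has 4, so R3C4 = 5.
Row 4 now contains 5, which forces R4C4 = 4.
Cage f's pair has product 6, so R5C4 = 1.
Cage f's pair has product 6, which forces R5C5 = 6.
4 is placed in column 4; hence R6C4 = 6.
6 is placed in column 4, leaving R1C4 = 3.
Cage a needs product 24, leaving R1C5 = 2.
Cage a needs product 24, so R1C6 = 1.
Column 5 now contains 6, leaving R2C5 = 3.
The 3 cells of cage j must have product 36, leaving R3C2 = 2.
Row 3 now contains 2, leaving R3C6 = 6.
The two cells of cage g must have product 3, leaving R4C2 = 1.
Column 6 already has 6, leaving R4C6 = 2.
Row 5 now contains 1, leaving R5C2 = 3.
3 is placed in row 5, which forces R5C6 = 5.
Row 6 now contains 6, so R6C3 = 4.
Column 6 already has 5, so R6C6 = 3.
Cage h has product 360; hence R1C2 = 4.
Cage k has product 30, leaving R3C1 = 1.
6 is placed in row 3, leaving R3C3 = 3.
Row 4 already has 2, which forces R4C1 = 3.
Cage j needs product 36, which forces R4C3 = 6.
Row 5 now contains 5, so R5C1 = 4.
Cage d needs product 120; hence R6C1 = 2.
4 is placed in row 6, which forces R6C2 = 5.
6 is placed in column 3, so R1C3 = 5.
5 is placed in column 2, so R2C2 = 6.
Row 1 already has 5, so R1C1 = 6.
Row 2 already has 6, which forces R2C1 = 5.
Completed grid: 6 4 5 3 2 1 / 5 6 1 2 3 4 / 1 2 3 5 4 6 / 3 1 6 4 5 2 / 4 3 2 1 6 5 / 2 5 4 6 1 3.

6 4 5 3 2 1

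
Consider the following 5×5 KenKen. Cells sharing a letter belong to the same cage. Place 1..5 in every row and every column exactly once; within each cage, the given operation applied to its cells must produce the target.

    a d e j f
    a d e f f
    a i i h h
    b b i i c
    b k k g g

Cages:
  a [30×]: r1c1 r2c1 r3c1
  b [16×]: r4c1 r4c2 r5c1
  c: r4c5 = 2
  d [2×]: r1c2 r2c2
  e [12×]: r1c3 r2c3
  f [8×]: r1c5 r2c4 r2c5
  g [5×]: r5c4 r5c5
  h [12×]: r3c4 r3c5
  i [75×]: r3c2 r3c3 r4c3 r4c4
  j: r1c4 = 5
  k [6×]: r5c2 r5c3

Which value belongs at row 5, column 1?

4

Cage j is a single given cell, which forces r1c4 = 5.
C is a freebie, leaving r4c5 = 2.
Column 4 already has 5, leaving r5c4 = 1.
Row 5 already has 1; hence r5c5 = 5.
The 3 cells of cage f must have product 8, so r2c4 = 2.
The 4 cells of cage i must have product 75, which forces r3c2 = 5.
The 4 cells of cage i must have product 75, leaving r3c3 = 1.
Cage b has product 16, which forces r4c1 = 1.
Row 4 already has 2; hence r4c2 = 4.
Cage i has product 75, so r4c3 = 5.
Column 4 now contains 1; hence r4c4 = 3.
Cage b has product 16, so r5c1 = 4.
The two cells of cage d must have product 2, which forces r1c2 = 2.
The 3 cells of cage a must have product 30, which forces r2c1 = 5.
Row 2 now contains 2, which forces r2c2 = 1.
1 is placed in row 2, so r2c5 = 4.
Column 4 already has 3, leaving r3c4 = 4.
Cage h needs two cells with product 12, leaving r3c5 = 3.
Column 2 now contains 2, so r5c2 = 3.
Row 5 already has 3, which forces r5c3 = 2.
Row 1 now contains 2; hence r1c1 = 3.
Cage e's pair has product 12; hence r1c3 = 4.
Column 5 already has 4; hence r1c5 = 1.
Row 2 now contains 4, leaving r2c3 = 3.
3 is placed in row 3, leaving r3c1 = 2.
Filled in: 3 2 4 5 1 / 5 1 3 2 4 / 2 5 1 4 3 / 1 4 5 3 2 / 4 3 2 1 5.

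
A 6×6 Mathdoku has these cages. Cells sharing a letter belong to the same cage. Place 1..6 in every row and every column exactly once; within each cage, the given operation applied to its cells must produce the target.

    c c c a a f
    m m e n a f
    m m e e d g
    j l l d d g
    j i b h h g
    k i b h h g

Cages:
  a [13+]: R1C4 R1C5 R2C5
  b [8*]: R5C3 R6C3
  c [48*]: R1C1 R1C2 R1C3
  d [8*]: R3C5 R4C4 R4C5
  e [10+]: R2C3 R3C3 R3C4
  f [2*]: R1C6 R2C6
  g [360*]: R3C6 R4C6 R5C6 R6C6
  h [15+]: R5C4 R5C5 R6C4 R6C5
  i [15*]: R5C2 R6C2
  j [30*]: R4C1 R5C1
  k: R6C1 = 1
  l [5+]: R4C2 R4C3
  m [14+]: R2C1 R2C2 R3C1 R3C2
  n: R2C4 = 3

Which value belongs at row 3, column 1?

3

Cage n is given, which forces R2C4 = 3.
Cage k is a single given cell; hence R6C1 = 1.
The only place for 3 in row 1 is R1C5.
In row 1, 1 can only go at R1C6, so R1C6 = 1.
1 is placed in column 6, so R2C6 = 2.
The only place for 5 in row 1 is R1C4.
Cage a has sum 13; hence R2C5 = 5.
The only place for 2 in row 5 is R5C3.
2 is placed in column 3, which forces R6C3 = 4.
Column 3 now contains 4, leaving R1C3 = 6.
6 is placed in column 3, leaving R2C3 = 1.
1 is placed in column 3, leaving R4C3 = 3.
Cage m has sum 14, leaving R3C1 = 3.
Cage m needs sum 14; hence R3C2 = 1.
Column 3 now contains 3, leaving R3C3 = 5.
Cage e needs sum 10, which forces R3C4 = 4.
4 is placed in row 3; hence R3C5 = 2.
4 is placed in row 3, leaving R3C6 = 6.
Cage l's pair has sum 5, leaving R4C2 = 2.
Row 4 now contains 2, leaving R4C4 = 1.
Row 4 already has 1, so R4C5 = 4.
Row 4 now contains 4; hence R4C6 = 5.
1 is placed in column 4, so R5C4 = 6.
Row 5 already has 6; hence R5C5 = 1.
6 is placed in column 4, so R6C4 = 2.
Column 5 already has 2, so R6C5 = 6.
5 is placed in column 6, leaving R6C6 = 3.
Cage c needs product 48, so R1C1 = 2.
Column 2 already has 2, so R1C2 = 4.
Column 2 now contains 4, leaving R2C2 = 6.
5 is placed in row 4, which forces R4C1 = 6.
Row 5 already has 6, which forces R5C1 = 5.
Cage i needs two cells with product 15, leaving R5C2 = 3.
Column 6 now contains 3, leaving R5C6 = 4.
Row 6 now contains 3, leaving R6C2 = 5.
Row 2 already has 6, which forces R2C1 = 4.
Filled in: 2 4 6 5 3 1 / 4 6 1 3 5 2 / 3 1 5 4 2 6 / 6 2 3 1 4 5 / 5 3 2 6 1 4 / 1 5 4 2 6 3.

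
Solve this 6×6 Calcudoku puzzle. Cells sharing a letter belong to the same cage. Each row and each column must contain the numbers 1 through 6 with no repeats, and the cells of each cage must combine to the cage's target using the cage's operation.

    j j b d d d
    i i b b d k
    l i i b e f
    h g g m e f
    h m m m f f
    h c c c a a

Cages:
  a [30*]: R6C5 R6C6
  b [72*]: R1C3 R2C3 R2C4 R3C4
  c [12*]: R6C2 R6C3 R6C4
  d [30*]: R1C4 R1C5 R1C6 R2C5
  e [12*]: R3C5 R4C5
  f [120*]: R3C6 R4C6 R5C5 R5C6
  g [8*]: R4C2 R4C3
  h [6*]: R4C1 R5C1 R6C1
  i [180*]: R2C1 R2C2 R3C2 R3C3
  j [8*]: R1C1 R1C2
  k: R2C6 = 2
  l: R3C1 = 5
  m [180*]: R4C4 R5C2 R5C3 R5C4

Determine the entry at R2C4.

Cage k is a single given cell; hence R2C6 = 2.
Cage l is given, leaving R3C1 = 5.
Cage i has product 180, so R2C2 = 5.
The only place for 4 in column 1 is R1C1.
Row 1 already has 4, leaving R1C2 = 2.
Column 2 now contains 2, which forces R4C2 = 4.
Row 4 already has 4, leaving R4C3 = 2.
The 4 cells of cage d must have product 30, leaving R2C5 = 1.
Row 1 needs a 3, and only R1C3 is open for it.
The only place for 6 in column 1 is R2C1.
Row 2 already has 6; hence R2C3 = 4.
Cage b has product 72; hence R2C4 = 3.
The 4 cells of cage b must have product 72, so R3C4 = 2.
Row 3 already has 2; hence R3C5 = 4.
The 4 cells of cage m must have product 180, so R4C4 = 6.
The two cells of cage e must have product 12, which forces R4C5 = 3.
Cage f needs product 120; hence R5C6 = 4.
The 3 cells of cage c must have product 12; hence R6C2 = 3.
Cage c has product 12, which forces R6C3 = 1.
Cage c has product 12, which forces R6C4 = 4.
The 4 cells of cage i must have product 180, leaving R3C2 = 1.
Column 3 already has 1, leaving R3C3 = 6.
6 is placed in row 3, which forces R3C6 = 3.
Row 4 now contains 3, which forces R4C1 = 1.
Row 4 now contains 1, leaving R4C6 = 5.
The 3 cells of cage h must have product 6; hence R5C1 = 3.
1 is placed in column 2, so R5C2 = 6.
Column 3 already has 6; hence R5C3 = 5.
5 is placed in row 5, leaving R5C4 = 1.
5 is placed in row 5, leaving R5C5 = 2.
Row 6 already has 1, so R6C1 = 2.
Column 6 now contains 5, which forces R6C6 = 6.
Column 4 now contains 1, leaving R1C4 = 5.
The 4 cells of cage d must have product 30; hence R1C5 = 6.
Column 6 now contains 6, which forces R1C6 = 1.
Row 6 now contains 6, leaving R6C5 = 5.
The full grid is 4 2 3 5 6 1 / 6 5 4 3 1 2 / 5 1 6 2 4 3 / 1 4 2 6 3 5 / 3 6 5 1 2 4 / 2 3 1 4 5 6.

3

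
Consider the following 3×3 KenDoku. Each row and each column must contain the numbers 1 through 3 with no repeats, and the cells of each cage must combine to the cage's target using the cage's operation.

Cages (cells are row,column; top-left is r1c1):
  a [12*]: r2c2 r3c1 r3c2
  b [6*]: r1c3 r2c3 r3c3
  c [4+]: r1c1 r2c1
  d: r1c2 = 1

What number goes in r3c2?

3

Cage d is a single given cell, leaving r1c2 = 1.
Cage a needs product 12, leaving r2c2 = 2.
Cage a needs product 12, which forces r3c1 = 2.
Cage a needs product 12, so r3c2 = 3.
Row 3 already has 3, so r3c3 = 1.
1 is placed in row 1, which forces r1c1 = 3.
Cage b needs product 6, which forces r1c3 = 2.
The two cells of cage c must have sum 4, so r2c1 = 1.
1 is placed in column 3, leaving r2c3 = 3.
The full grid is 3 1 2 / 1 2 3 / 2 3 1.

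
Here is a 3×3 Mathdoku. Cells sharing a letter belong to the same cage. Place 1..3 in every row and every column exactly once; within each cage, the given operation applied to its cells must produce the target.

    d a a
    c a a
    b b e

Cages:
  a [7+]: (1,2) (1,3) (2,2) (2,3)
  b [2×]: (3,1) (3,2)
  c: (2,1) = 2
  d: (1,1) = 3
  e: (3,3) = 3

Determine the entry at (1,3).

2

D is a freebie, so (1,1) = 3.
Cage c is a single given cell, leaving (2,1) = 2.
Column 1 now contains 2, so (3,1) = 1.
Row 3 now contains 1; hence (3,2) = 2.
E is a freebie, leaving (3,3) = 3.
2 is placed in column 2, which forces (1,2) = 1.
Cage a needs sum 7, so (1,3) = 2.
Cage a needs sum 7, which forces (2,2) = 3.
Column 3 already has 3, which forces (2,3) = 1.
The full grid is 3 1 2 / 2 3 1 / 1 2 3.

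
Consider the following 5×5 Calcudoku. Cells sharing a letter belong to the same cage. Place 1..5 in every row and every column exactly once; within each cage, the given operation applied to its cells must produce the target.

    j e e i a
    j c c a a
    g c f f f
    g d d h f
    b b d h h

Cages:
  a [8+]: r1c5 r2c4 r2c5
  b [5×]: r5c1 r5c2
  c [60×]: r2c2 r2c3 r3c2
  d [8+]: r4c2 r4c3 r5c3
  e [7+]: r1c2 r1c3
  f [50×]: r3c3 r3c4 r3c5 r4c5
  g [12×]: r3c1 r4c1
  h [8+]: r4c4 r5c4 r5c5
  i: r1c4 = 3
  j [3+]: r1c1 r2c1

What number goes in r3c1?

I is a freebie; hence r1c4 = 3.
The 4 cells of cage f must have product 50; hence r4c5 = 5.
Row 1 needs a 4, and only r1c5 is open for it.
Cage a needs sum 8, which forces r2c4 = 1.
Cage a has sum 8, which forces r2c5 = 3.
Cage j's pair has sum 3, so r1c1 = 1.
Row 2 already has 1, which forces r2c1 = 2.
Cage c has product 60, which forces r3c2 = 3.
Cage h needs sum 8, which forces r4c4 = 2.
Column 1 already has 1, so r5c1 = 5.
Row 5 already has 5, leaving r5c2 = 1.
Row 5 already has 5, which forces r5c4 = 4.
1 is placed in row 5, leaving r5c5 = 2.
3 is placed in row 3, which forces r3c1 = 4.
Cage f needs product 50, leaving r3c3 = 2.
2 is placed in column 4, so r3c4 = 5.
Column 5 now contains 2, which forces r3c5 = 1.
Cage g's pair has product 12, which forces r4c1 = 3.
1 is placed in column 2, leaving r4c2 = 4.
Cage d has sum 8, which forces r4c3 = 1.
Row 5 now contains 2, which forces r5c3 = 3.
The two cells of cage e must have sum 7, so r1c2 = 2.
Column 3 now contains 2, so r1c3 = 5.
4 is placed in column 2; hence r2c2 = 5.
Cage c has product 60, leaving r2c3 = 4.
Filled in: 1 2 5 3 4 / 2 5 4 1 3 / 4 3 2 5 1 / 3 4 1 2 5 / 5 1 3 4 2.

4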